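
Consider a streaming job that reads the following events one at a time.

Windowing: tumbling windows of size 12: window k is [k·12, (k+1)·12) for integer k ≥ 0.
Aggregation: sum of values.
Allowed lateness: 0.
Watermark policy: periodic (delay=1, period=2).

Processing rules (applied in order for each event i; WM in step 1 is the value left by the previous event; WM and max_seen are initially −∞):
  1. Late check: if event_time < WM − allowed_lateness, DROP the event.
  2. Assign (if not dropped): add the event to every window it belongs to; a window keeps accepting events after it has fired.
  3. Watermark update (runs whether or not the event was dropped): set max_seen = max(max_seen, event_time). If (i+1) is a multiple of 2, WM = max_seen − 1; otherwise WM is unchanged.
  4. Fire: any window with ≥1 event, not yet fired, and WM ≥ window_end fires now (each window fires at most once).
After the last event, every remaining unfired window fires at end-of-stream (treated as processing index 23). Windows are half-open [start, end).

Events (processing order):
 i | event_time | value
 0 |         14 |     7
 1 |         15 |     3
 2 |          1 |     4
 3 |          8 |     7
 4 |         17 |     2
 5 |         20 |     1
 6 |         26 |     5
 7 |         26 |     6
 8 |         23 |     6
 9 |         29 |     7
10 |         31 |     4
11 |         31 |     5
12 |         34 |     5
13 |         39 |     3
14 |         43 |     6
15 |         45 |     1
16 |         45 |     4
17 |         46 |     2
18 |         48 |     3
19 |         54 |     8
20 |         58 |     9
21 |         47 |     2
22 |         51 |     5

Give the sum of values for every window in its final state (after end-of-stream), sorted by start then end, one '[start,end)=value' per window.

i=0 t=14 v=7: → [12,24); WM=−∞
i=1 t=15 v=3: → [12,24); WM=14
i=2 t=1 v=4: DROP (t<14-0); WM=14
i=3 t=8 v=7: DROP (t<14-0); WM=14
i=4 t=17 v=2: → [12,24); WM=14
i=5 t=20 v=1: → [12,24); WM=19
i=6 t=26 v=5: → [24,36); WM=19
i=7 t=26 v=6: → [24,36); WM=25; [12,24) fires=13
i=8 t=23 v=6: DROP (t<25-0); WM=25
i=9 t=29 v=7: → [24,36); WM=28
i=10 t=31 v=4: → [24,36); WM=28
i=11 t=31 v=5: → [24,36); WM=30
i=12 t=34 v=5: → [24,36); WM=30
i=13 t=39 v=3: → [36,48); WM=38; [24,36) fires=32
i=14 t=43 v=6: → [36,48); WM=38
i=15 t=45 v=1: → [36,48); WM=44
i=16 t=45 v=4: → [36,48); WM=44
i=17 t=46 v=2: → [36,48); WM=45
i=18 t=48 v=3: → [48,60); WM=45
i=19 t=54 v=8: → [48,60); WM=53; [36,48) fires=16
i=20 t=58 v=9: → [48,60); WM=53
i=21 t=47 v=2: DROP (t<53-0); WM=57
i=22 t=51 v=5: DROP (t<57-0); WM=57

[12,24)=13 [24,36)=32 [36,48)=16 [48,60)=20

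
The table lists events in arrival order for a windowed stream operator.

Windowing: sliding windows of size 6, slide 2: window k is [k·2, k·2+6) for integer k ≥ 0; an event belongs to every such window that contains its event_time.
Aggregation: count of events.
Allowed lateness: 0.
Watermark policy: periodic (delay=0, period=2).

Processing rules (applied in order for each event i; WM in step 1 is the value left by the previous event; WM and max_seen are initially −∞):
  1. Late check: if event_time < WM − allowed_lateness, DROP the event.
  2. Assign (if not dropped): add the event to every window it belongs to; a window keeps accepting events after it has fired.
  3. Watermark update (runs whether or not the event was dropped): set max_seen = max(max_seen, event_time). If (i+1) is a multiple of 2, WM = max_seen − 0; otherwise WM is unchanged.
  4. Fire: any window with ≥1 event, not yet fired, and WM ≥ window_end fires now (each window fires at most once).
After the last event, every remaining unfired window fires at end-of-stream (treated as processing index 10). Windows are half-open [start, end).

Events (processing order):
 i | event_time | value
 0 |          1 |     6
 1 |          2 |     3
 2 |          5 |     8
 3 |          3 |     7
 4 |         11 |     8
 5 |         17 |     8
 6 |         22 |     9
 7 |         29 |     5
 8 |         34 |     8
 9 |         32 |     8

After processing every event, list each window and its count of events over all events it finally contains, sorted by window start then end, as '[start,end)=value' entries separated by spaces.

i=0 t=1 v=6: → [0,6); WM=−∞
i=1 t=2 v=3: → [2,8),[0,6); WM=2
i=2 t=5 v=8: → [4,10),[2,8),[0,6); WM=2
i=3 t=3 v=7: → [2,8),[0,6); WM=5
i=4 t=11 v=8: → [10,16),[8,14),[6,12); WM=5
i=5 t=17 v=8: → [16,22),[14,20),[12,18); WM=17; [0,6) fires=4 [2,8) fires=3 [4,10) fires=1 [6,12) fires=1 [8,14) fires=1 [10,16) fires=1
i=6 t=22 v=9: → [22,28),[20,26),[18,24); WM=17
i=7 t=29 v=5: → [28,34),[26,32),[24,30); WM=29; [12,18) fires=1 [14,20) fires=1 [16,22) fires=1 [18,24) fires=1 [20,26) fires=1 [22,28) fires=1
i=8 t=34 v=8: → [34,40),[32,38),[30,36); WM=29
i=9 t=32 v=8: → [32,38),[30,36),[28,34); WM=34; [24,30) fires=1 [26,32) fires=1 [28,34) fires=2

[0,6)=4 [2,8)=3 [4,10)=1 [6,12)=1 [8,14)=1 [10,16)=1 [12,18)=1 [14,20)=1 [16,22)=1 [18,24)=1 [20,26)=1 [22,28)=1 [24,30)=1 [26,32)=1 [28,34)=2 [30,36)=2 [32,38)=2 [34,40)=1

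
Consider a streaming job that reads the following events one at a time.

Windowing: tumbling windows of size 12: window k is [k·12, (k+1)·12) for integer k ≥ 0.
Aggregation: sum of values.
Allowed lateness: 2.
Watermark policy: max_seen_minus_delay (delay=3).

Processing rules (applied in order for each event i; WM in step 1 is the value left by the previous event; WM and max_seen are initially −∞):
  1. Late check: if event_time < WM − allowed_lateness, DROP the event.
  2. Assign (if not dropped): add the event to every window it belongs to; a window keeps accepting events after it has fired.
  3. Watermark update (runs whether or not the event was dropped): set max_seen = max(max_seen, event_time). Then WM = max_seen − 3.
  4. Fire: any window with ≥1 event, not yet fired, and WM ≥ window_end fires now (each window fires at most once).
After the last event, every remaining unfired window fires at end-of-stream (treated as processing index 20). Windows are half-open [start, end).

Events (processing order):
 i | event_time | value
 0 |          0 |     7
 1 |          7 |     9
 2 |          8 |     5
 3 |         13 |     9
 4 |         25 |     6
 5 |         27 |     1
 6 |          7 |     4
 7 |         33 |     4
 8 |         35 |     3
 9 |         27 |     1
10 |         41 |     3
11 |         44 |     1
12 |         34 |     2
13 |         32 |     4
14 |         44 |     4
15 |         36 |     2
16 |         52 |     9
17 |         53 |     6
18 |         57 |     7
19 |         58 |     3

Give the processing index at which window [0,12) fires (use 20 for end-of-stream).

4

i=0 t=0 v=7: → [0,12); WM=-3
i=1 t=7 v=9: → [0,12); WM=4
i=2 t=8 v=5: → [0,12); WM=5
i=3 t=13 v=9: → [12,24); WM=10
i=4 t=25 v=6: → [24,36); WM=22; [0,12) fires=21
i=5 t=27 v=1: → [24,36); WM=24; [12,24) fires=9
i=6 t=7 v=4: DROP (t<24-2); WM=24
i=7 t=33 v=4: → [24,36); WM=30
i=8 t=35 v=3: → [24,36); WM=32
i=9 t=27 v=1: DROP (t<32-2); WM=32
i=10 t=41 v=3: → [36,48); WM=38; [24,36) fires=14
i=11 t=44 v=1: → [36,48); WM=41
i=12 t=34 v=2: DROP (t<41-2); WM=41
i=13 t=32 v=4: DROP (t<41-2); WM=41
i=14 t=44 v=4: → [36,48); WM=41
i=15 t=36 v=2: DROP (t<41-2); WM=41
i=16 t=52 v=9: → [48,60); WM=49; [36,48) fires=8
i=17 t=53 v=6: → [48,60); WM=50
i=18 t=57 v=7: → [48,60); WM=54
i=19 t=58 v=3: → [48,60); WM=55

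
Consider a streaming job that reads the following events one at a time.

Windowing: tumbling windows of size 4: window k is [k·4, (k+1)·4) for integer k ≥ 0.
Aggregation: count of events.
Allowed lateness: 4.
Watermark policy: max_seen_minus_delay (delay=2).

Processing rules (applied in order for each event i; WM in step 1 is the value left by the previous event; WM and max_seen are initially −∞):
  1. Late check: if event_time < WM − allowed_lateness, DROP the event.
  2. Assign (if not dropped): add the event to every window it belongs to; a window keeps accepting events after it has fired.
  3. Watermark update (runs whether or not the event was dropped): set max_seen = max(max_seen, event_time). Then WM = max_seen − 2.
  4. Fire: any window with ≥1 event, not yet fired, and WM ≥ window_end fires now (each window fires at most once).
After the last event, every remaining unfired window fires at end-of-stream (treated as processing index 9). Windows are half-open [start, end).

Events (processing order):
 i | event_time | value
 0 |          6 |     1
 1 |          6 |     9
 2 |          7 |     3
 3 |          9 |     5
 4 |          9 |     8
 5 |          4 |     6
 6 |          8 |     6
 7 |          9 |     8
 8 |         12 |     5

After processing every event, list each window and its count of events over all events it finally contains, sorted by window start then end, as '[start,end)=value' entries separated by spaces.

i=0 t=6 v=1: → [4,8); WM=4
i=1 t=6 v=9: → [4,8); WM=4
i=2 t=7 v=3: → [4,8); WM=5
i=3 t=9 v=5: → [8,12); WM=7
i=4 t=9 v=8: → [8,12); WM=7
i=5 t=4 v=6: → [4,8); WM=7
i=6 t=8 v=6: → [8,12); WM=7
i=7 t=9 v=8: → [8,12); WM=7
i=8 t=12 v=5: → [12,16); WM=10; [4,8) fires=4

[4,8)=4 [8,12)=4 [12,16)=1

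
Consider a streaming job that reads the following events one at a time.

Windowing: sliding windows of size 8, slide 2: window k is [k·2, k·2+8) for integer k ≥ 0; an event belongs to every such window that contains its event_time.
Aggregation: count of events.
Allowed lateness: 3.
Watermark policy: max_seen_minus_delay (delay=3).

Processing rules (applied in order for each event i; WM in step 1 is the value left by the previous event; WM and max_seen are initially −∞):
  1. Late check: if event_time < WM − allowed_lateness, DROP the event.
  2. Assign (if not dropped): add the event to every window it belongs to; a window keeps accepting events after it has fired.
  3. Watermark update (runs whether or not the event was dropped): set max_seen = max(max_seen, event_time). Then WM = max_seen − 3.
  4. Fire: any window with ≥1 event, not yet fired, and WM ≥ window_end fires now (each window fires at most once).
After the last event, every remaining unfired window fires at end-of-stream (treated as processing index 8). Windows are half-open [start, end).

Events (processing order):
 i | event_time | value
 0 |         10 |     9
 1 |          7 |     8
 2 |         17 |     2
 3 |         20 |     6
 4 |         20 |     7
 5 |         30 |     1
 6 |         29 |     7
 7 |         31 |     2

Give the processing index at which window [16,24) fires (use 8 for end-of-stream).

i=0 t=10 v=9: → [10,18),[8,16),[6,14),[4,12); WM=7
i=1 t=7 v=8: → [6,14),[4,12),[2,10),[0,8); WM=7
i=2 t=17 v=2: → [16,24),[14,22),[12,20),[10,18); WM=14; [0,8) fires=1 [2,10) fires=1 [4,12) fires=2 [6,14) fires=2
i=3 t=20 v=6: → [20,28),[18,26),[16,24),[14,22); WM=17; [8,16) fires=1
i=4 t=20 v=7: → [20,28),[18,26),[16,24),[14,22); WM=17
i=5 t=30 v=1: → [30,38),[28,36),[26,34),[24,32); WM=27; [10,18) fires=2 [12,20) fires=1 [14,22) fires=3 [16,24) fires=3 [18,26) fires=2
i=6 t=29 v=7: → [28,36),[26,34),[24,32),[22,30); WM=27
i=7 t=31 v=2: → [30,38),[28,36),[26,34),[24,32); WM=28; [20,28) fires=2

5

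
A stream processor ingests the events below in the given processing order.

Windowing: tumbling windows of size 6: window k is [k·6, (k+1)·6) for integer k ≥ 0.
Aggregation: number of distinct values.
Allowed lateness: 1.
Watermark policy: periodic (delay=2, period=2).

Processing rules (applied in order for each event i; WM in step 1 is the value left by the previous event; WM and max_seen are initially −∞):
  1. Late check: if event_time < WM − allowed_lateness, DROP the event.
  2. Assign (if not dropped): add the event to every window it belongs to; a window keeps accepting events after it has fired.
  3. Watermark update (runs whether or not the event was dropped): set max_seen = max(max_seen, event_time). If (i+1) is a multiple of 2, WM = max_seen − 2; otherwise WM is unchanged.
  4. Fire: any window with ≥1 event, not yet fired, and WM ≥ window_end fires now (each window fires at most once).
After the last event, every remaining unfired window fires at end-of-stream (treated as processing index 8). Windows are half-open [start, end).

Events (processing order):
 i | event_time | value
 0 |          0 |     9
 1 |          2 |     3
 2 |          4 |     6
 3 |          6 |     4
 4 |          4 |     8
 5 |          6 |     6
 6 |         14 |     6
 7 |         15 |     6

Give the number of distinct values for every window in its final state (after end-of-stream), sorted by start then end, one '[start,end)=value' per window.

[0,6)=4 [6,12)=2 [12,18)=1

i=0 t=0 v=9: → [0,6); WM=−∞
i=1 t=2 v=3: → [0,6); WM=0
i=2 t=4 v=6: → [0,6); WM=0
i=3 t=6 v=4: → [6,12); WM=4
i=4 t=4 v=8: → [0,6); WM=4
i=5 t=6 v=6: → [6,12); WM=4
i=6 t=14 v=6: → [12,18); WM=4
i=7 t=15 v=6: → [12,18); WM=13; [0,6) fires=4 [6,12) fires=2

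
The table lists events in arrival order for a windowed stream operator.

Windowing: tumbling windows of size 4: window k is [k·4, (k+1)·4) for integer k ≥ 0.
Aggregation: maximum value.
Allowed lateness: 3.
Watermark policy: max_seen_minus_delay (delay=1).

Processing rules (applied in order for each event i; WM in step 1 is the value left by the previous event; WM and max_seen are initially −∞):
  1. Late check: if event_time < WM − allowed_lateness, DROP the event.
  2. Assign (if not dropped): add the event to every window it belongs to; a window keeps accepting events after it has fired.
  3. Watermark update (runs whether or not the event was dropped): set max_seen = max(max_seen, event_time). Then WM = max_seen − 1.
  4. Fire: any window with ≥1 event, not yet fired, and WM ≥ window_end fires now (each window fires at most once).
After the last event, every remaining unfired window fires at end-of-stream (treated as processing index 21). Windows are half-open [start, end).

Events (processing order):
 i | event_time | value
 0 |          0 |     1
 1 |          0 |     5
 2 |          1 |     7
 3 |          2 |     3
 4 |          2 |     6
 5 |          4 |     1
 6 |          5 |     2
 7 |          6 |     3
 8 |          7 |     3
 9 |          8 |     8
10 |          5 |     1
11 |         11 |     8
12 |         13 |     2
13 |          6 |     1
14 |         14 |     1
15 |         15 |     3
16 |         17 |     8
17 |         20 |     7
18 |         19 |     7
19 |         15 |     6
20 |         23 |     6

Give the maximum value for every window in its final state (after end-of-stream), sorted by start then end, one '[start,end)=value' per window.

i=0 t=0 v=1: → [0,4); WM=-1
i=1 t=0 v=5: → [0,4); WM=-1
i=2 t=1 v=7: → [0,4); WM=0
i=3 t=2 v=3: → [0,4); WM=1
i=4 t=2 v=6: → [0,4); WM=1
i=5 t=4 v=1: → [4,8); WM=3
i=6 t=5 v=2: → [4,8); WM=4; [0,4) fires=7
i=7 t=6 v=3: → [4,8); WM=5
i=8 t=7 v=3: → [4,8); WM=6
i=9 t=8 v=8: → [8,12); WM=7
i=10 t=5 v=1: → [4,8); WM=7
i=11 t=11 v=8: → [8,12); WM=10; [4,8) fires=3
i=12 t=13 v=2: → [12,16); WM=12; [8,12) fires=8
i=13 t=6 v=1: DROP (t<12-3); WM=12
i=14 t=14 v=1: → [12,16); WM=13
i=15 t=15 v=3: → [12,16); WM=14
i=16 t=17 v=8: → [16,20); WM=16; [12,16) fires=3
i=17 t=20 v=7: → [20,24); WM=19
i=18 t=19 v=7: → [16,20); WM=19
i=19 t=15 v=6: DROP (t<19-3); WM=19
i=20 t=23 v=6: → [20,24); WM=22; [16,20) fires=8

[0,4)=7 [4,8)=3 [8,12)=8 [12,16)=3 [16,20)=8 [20,24)=7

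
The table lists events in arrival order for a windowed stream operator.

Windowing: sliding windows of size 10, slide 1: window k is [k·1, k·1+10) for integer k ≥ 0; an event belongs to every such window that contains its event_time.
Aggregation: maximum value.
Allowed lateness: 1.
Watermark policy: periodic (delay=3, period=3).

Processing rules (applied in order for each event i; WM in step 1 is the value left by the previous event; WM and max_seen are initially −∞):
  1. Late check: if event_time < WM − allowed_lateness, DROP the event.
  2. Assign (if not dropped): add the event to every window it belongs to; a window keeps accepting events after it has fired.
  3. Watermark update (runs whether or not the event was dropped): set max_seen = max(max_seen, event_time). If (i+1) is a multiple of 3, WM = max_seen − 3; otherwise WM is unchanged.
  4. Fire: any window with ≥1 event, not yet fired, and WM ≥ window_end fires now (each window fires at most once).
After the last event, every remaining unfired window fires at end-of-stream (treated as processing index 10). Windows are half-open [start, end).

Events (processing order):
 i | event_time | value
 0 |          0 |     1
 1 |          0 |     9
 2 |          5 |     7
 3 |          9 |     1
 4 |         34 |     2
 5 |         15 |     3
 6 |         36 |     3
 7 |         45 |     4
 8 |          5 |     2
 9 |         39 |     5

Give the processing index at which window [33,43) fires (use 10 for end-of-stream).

i=0 t=0 v=1: → [0,10); WM=−∞
i=1 t=0 v=9: → [0,10); WM=−∞
i=2 t=5 v=7: → [5,15),[4,14),[3,13),[2,12),[1,11),[0,10); WM=2
i=3 t=9 v=1: → [9,19),[8,18),[7,17),[6,16),[5,15),[4,14),[3,13),[2,12),[1,11),[0,10); WM=2
i=4 t=34 v=2: → [34,44),[33,43),[32,42),[31,41),[30,40),[29,39),[28,38),[27,37),[26,36),[25,35); WM=2
i=5 t=15 v=3: → [15,25),[14,24),[13,23),[12,22),[11,21),[10,20),[9,19),[8,18),[7,17),[6,16); WM=31; [0,10) fires=9 [1,11) fires=7 [2,12) fires=7 [3,13) fires=7 [4,14) fires=7 [5,15) fires=7 [6,16) fires=3 [7,17) fires=3 [8,18) fires=3 [9,19) fires=3 [10,20) fires=3 [11,21) fires=3 [12,22) fires=3 [13,23) fires=3 [14,24) fires=3 [15,25) fires=3
i=6 t=36 v=3: → [36,46),[35,45),[34,44),[33,43),[32,42),[31,41),[30,40),[29,39),[28,38),[27,37); WM=31
i=7 t=45 v=4: → [45,55),[44,54),[43,53),[42,52),[41,51),[40,50),[39,49),[38,48),[37,47),[36,46); WM=31
i=8 t=5 v=2: DROP (t<31-1); WM=42; [25,35) fires=2 [26,36) fires=2 [27,37) fires=3 [28,38) fires=3 [29,39) fires=3 [30,40) fires=3 [31,41) fires=3 [32,42) fires=3
i=9 t=39 v=5: DROP (t<42-1); WM=42

10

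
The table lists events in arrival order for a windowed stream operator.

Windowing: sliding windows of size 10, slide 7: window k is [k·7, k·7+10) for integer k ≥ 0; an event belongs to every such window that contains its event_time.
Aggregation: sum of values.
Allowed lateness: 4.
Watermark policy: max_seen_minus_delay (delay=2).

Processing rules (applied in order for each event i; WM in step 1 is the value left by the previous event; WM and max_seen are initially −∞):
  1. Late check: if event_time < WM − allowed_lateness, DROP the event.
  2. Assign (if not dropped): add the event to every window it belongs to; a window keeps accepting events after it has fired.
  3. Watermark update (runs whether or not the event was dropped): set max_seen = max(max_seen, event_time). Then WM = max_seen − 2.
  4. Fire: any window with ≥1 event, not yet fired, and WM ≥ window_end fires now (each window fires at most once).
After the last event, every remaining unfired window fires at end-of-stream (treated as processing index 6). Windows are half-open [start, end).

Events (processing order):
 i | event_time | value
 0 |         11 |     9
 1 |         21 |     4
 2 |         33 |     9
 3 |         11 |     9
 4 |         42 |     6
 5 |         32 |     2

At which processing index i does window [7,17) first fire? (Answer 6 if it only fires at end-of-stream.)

1

i=0 t=11 v=9: → [7,17); WM=9
i=1 t=21 v=4: → [21,31),[14,24); WM=19; [7,17) fires=9
i=2 t=33 v=9: → [28,38); WM=31; [14,24) fires=4 [21,31) fires=4
i=3 t=11 v=9: DROP (t<31-4); WM=31
i=4 t=42 v=6: → [42,52),[35,45); WM=40; [28,38) fires=9
i=5 t=32 v=2: DROP (t<40-4); WM=40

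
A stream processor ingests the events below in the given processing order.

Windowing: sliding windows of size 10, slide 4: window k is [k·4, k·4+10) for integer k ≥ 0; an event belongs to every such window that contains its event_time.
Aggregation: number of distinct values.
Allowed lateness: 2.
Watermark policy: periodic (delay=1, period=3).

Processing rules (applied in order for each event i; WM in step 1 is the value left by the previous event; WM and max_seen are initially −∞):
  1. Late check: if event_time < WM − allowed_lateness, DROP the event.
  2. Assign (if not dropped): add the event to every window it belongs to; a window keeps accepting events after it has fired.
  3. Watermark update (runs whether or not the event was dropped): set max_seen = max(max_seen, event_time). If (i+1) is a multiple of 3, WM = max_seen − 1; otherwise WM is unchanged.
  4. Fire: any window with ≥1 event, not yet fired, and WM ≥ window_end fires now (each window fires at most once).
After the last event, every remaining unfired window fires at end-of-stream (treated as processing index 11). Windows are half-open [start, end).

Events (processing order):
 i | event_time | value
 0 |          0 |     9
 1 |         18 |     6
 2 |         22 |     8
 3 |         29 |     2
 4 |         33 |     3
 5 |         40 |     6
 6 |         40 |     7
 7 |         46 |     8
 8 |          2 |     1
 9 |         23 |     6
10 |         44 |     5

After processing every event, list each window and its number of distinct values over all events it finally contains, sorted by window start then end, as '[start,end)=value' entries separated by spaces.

i=0 t=0 v=9: → [0,10); WM=−∞
i=1 t=18 v=6: → [16,26),[12,22); WM=−∞
i=2 t=22 v=8: → [20,30),[16,26); WM=21; [0,10) fires=1
i=3 t=29 v=2: → [28,38),[24,34),[20,30); WM=21
i=4 t=33 v=3: → [32,42),[28,38),[24,34); WM=21
i=5 t=40 v=6: → [40,50),[36,46),[32,42); WM=39; [12,22) fires=1 [16,26) fires=2 [20,30) fires=2 [24,34) fires=2 [28,38) fires=2
i=6 t=40 v=7: → [40,50),[36,46),[32,42); WM=39
i=7 t=46 v=8: → [44,54),[40,50); WM=39
i=8 t=2 v=1: DROP (t<39-2); WM=45; [32,42) fires=3
i=9 t=23 v=6: DROP (t<45-2); WM=45
i=10 t=44 v=5: → [44,54),[40,50),[36,46); WM=45

[0,10)=1 [12,22)=1 [16,26)=2 [20,30)=2 [24,34)=2 [28,38)=2 [32,42)=3 [36,46)=3 [40,50)=4 [44,54)=2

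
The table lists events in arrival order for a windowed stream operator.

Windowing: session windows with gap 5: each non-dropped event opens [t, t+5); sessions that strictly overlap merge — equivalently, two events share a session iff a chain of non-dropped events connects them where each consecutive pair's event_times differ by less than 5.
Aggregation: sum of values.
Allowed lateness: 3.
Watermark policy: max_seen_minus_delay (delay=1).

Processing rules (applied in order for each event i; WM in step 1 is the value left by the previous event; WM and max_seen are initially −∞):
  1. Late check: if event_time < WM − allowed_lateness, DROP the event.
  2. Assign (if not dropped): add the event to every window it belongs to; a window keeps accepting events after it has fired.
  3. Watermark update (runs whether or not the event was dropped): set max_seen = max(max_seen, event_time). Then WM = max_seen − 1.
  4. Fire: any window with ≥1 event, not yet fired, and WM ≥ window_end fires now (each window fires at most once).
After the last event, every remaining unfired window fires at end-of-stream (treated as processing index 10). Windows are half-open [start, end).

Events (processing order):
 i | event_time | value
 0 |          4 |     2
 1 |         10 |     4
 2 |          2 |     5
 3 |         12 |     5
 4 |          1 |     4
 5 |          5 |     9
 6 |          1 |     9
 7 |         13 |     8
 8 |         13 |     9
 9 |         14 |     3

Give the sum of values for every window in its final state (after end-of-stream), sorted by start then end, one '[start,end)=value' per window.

i=0 t=4 v=2: → [4,9); WM=3
i=1 t=10 v=4: → [10,15); WM=9
i=2 t=2 v=5: DROP (t<9-3); WM=9
i=3 t=12 v=5: → [10,17); WM=11
i=4 t=1 v=4: DROP (t<11-3); WM=11
i=5 t=5 v=9: DROP (t<11-3); WM=11
i=6 t=1 v=9: DROP (t<11-3); WM=11
i=7 t=13 v=8: → [10,18); WM=12
i=8 t=13 v=9: → [10,18); WM=12
i=9 t=14 v=3: → [10,19); WM=13

[4,9)=2 [10,19)=29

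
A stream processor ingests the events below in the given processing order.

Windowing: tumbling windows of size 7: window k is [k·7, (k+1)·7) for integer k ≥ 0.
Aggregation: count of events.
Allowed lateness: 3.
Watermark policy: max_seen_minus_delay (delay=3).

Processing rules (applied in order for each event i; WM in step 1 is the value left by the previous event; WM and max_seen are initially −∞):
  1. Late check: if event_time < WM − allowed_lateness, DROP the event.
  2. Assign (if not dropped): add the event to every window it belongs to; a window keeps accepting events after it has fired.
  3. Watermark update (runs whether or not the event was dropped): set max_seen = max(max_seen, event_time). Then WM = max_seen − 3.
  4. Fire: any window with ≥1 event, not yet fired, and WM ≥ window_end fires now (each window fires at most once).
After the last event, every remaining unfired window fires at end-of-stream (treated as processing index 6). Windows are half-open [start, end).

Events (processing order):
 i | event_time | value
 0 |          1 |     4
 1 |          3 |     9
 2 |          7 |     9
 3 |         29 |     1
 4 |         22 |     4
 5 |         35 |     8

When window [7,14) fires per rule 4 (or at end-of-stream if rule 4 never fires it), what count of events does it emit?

i=0 t=1 v=4: → [0,7); WM=-2
i=1 t=3 v=9: → [0,7); WM=0
i=2 t=7 v=9: → [7,14); WM=4
i=3 t=29 v=1: → [28,35); WM=26; [0,7) fires=2 [7,14) fires=1
i=4 t=22 v=4: DROP (t<26-3); WM=26
i=5 t=35 v=8: → [35,42); WM=32

1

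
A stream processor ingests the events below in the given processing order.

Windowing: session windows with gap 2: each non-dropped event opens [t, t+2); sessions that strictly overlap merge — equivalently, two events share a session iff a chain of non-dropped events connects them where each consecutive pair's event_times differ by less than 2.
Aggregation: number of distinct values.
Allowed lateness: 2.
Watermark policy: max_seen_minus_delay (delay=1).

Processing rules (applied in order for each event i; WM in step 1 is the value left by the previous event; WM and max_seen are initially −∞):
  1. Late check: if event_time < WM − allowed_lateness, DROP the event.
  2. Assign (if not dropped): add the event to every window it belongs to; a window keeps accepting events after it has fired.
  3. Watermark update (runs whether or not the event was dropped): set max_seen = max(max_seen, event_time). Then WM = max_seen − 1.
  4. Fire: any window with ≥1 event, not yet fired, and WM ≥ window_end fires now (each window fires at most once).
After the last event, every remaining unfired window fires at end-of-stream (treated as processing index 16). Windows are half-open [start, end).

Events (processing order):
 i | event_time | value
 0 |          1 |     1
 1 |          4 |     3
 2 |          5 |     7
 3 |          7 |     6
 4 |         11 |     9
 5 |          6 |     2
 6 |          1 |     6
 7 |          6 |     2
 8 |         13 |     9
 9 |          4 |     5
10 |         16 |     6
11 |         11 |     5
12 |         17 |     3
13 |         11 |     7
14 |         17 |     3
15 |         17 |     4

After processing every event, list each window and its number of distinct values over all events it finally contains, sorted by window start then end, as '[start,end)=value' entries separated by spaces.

[1,3)=1 [4,7)=2 [7,9)=1 [11,13)=1 [13,15)=1 [16,19)=3

i=0 t=1 v=1: → [1,3); WM=0
i=1 t=4 v=3: → [4,6); WM=3
i=2 t=5 v=7: → [4,7); WM=4
i=3 t=7 v=6: → [7,9); WM=6
i=4 t=11 v=9: → [11,13); WM=10
i=5 t=6 v=2: DROP (t<10-2); WM=10
i=6 t=1 v=6: DROP (t<10-2); WM=10
i=7 t=6 v=2: DROP (t<10-2); WM=10
i=8 t=13 v=9: → [13,15); WM=12
i=9 t=4 v=5: DROP (t<12-2); WM=12
i=10 t=16 v=6: → [16,18); WM=15
i=11 t=11 v=5: DROP (t<15-2); WM=15
i=12 t=17 v=3: → [16,19); WM=16
i=13 t=11 v=7: DROP (t<16-2); WM=16
i=14 t=17 v=3: → [16,19); WM=16
i=15 t=17 v=4: → [16,19); WM=16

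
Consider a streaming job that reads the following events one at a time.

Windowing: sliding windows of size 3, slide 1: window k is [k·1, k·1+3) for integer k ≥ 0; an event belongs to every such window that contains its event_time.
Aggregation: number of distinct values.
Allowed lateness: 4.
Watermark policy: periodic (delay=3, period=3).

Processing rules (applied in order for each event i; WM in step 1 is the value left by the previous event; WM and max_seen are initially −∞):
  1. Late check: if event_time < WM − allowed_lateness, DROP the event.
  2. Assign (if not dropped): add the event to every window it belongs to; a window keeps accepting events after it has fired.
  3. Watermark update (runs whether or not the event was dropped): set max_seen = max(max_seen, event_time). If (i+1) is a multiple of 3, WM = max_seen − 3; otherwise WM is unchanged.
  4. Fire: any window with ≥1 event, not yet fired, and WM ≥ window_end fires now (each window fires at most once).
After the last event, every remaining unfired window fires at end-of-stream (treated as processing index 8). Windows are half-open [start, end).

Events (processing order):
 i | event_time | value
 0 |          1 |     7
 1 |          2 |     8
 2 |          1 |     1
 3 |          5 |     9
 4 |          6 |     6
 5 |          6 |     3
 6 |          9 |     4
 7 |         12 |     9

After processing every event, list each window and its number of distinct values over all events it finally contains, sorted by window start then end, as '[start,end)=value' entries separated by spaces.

i=0 t=1 v=7: → [1,4),[0,3); WM=−∞
i=1 t=2 v=8: → [2,5),[1,4),[0,3); WM=−∞
i=2 t=1 v=1: → [1,4),[0,3); WM=-1
i=3 t=5 v=9: → [5,8),[4,7),[3,6); WM=-1
i=4 t=6 v=6: → [6,9),[5,8),[4,7); WM=-1
i=5 t=6 v=3: → [6,9),[5,8),[4,7); WM=3; [0,3) fires=3
i=6 t=9 v=4: → [9,12),[8,11),[7,10); WM=3
i=7 t=12 v=9: → [12,15),[11,14),[10,13); WM=3

[0,3)=3 [1,4)=3 [2,5)=1 [3,6)=1 [4,7)=3 [5,8)=3 [6,9)=2 [7,10)=1 [8,11)=1 [9,12)=1 [10,13)=1 [11,14)=1 [12,15)=1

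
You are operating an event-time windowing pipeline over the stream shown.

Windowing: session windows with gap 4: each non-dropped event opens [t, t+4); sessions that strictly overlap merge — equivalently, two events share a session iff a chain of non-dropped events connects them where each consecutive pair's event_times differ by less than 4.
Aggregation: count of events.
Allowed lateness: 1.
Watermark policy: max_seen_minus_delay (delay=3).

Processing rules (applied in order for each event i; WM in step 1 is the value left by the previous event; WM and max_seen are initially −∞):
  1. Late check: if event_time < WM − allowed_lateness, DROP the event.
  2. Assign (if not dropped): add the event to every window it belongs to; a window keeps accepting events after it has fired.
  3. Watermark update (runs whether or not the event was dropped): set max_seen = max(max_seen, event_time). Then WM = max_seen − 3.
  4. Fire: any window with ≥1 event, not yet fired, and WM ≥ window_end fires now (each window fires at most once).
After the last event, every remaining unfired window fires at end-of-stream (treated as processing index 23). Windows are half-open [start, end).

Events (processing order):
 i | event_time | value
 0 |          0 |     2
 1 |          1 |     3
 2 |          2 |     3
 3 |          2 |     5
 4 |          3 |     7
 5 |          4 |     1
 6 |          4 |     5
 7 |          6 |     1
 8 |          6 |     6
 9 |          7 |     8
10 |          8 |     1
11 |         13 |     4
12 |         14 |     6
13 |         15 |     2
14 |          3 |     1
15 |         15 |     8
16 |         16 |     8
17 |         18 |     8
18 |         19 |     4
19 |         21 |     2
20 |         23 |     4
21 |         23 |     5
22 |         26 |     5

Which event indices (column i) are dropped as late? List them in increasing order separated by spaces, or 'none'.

14

i=0 t=0 v=2: → [0,4); WM=-3
i=1 t=1 v=3: → [0,5); WM=-2
i=2 t=2 v=3: → [0,6); WM=-1
i=3 t=2 v=5: → [0,6); WM=-1
i=4 t=3 v=7: → [0,7); WM=0
i=5 t=4 v=1: → [0,8); WM=1
i=6 t=4 v=5: → [0,8); WM=1
i=7 t=6 v=1: → [0,10); WM=3
i=8 t=6 v=6: → [0,10); WM=3
i=9 t=7 v=8: → [0,11); WM=4
i=10 t=8 v=1: → [0,12); WM=5
i=11 t=13 v=4: → [13,17); WM=10
i=12 t=14 v=6: → [13,18); WM=11
i=13 t=15 v=2: → [13,19); WM=12
i=14 t=3 v=1: DROP (t<12-1); WM=12
i=15 t=15 v=8: → [13,19); WM=12
i=16 t=16 v=8: → [13,20); WM=13
i=17 t=18 v=8: → [13,22); WM=15
i=18 t=19 v=4: → [13,23); WM=16
i=19 t=21 v=2: → [13,25); WM=18
i=20 t=23 v=4: → [13,27); WM=20
i=21 t=23 v=5: → [13,27); WM=20
i=22 t=26 v=5: → [13,30); WM=23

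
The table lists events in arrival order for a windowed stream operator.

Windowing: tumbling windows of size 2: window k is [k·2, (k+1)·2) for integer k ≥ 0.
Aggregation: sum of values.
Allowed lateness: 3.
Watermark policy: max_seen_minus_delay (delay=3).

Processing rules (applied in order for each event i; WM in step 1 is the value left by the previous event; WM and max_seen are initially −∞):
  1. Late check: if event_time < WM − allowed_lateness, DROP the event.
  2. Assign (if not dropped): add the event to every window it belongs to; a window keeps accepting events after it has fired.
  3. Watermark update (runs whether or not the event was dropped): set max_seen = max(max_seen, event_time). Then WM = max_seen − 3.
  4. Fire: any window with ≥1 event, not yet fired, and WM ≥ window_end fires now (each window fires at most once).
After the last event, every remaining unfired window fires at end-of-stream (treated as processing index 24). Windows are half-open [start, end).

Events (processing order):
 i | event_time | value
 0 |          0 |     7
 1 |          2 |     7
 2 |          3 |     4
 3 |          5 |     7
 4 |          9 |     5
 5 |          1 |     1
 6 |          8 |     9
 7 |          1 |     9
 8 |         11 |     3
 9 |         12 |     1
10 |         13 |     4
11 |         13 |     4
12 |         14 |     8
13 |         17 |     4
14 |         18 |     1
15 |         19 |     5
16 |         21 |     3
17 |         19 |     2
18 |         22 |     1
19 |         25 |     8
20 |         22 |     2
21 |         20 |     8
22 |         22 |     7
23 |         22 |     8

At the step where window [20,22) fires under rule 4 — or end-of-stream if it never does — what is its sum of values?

i=0 t=0 v=7: → [0,2); WM=-3
i=1 t=2 v=7: → [2,4); WM=-1
i=2 t=3 v=4: → [2,4); WM=0
i=3 t=5 v=7: → [4,6); WM=2; [0,2) fires=7
i=4 t=9 v=5: → [8,10); WM=6; [2,4) fires=11 [4,6) fires=7
i=5 t=1 v=1: DROP (t<6-3); WM=6
i=6 t=8 v=9: → [8,10); WM=6
i=7 t=1 v=9: DROP (t<6-3); WM=6
i=8 t=11 v=3: → [10,12); WM=8
i=9 t=12 v=1: → [12,14); WM=9
i=10 t=13 v=4: → [12,14); WM=10; [8,10) fires=14
i=11 t=13 v=4: → [12,14); WM=10
i=12 t=14 v=8: → [14,16); WM=11
i=13 t=17 v=4: → [16,18); WM=14; [10,12) fires=3 [12,14) fires=9
i=14 t=18 v=1: → [18,20); WM=15
i=15 t=19 v=5: → [18,20); WM=16; [14,16) fires=8
i=16 t=21 v=3: → [20,22); WM=18; [16,18) fires=4
i=17 t=19 v=2: → [18,20); WM=18
i=18 t=22 v=1: → [22,24); WM=19
i=19 t=25 v=8: → [24,26); WM=22; [18,20) fires=8 [20,22) fires=3
i=20 t=22 v=2: → [22,24); WM=22
i=21 t=20 v=8: → [20,22); WM=22
i=22 t=22 v=7: → [22,24); WM=22
i=23 t=22 v=8: → [22,24); WM=22

3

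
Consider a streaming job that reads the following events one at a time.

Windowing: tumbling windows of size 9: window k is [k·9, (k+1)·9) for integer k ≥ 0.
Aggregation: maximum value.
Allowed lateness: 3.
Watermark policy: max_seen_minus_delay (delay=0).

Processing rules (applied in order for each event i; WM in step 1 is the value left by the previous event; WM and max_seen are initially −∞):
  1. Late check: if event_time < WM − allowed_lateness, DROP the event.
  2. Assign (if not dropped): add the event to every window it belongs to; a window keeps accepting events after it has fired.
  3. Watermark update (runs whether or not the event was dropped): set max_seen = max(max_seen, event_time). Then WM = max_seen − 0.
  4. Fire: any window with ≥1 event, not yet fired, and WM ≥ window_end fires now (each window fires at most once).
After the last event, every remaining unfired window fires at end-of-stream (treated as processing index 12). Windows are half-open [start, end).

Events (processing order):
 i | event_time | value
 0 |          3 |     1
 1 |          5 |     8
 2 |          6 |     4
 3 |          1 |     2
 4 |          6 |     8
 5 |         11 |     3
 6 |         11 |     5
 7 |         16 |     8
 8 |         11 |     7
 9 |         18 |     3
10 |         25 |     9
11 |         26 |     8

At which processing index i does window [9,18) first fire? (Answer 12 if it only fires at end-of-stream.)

i=0 t=3 v=1: → [0,9); WM=3
i=1 t=5 v=8: → [0,9); WM=5
i=2 t=6 v=4: → [0,9); WM=6
i=3 t=1 v=2: DROP (t<6-3); WM=6
i=4 t=6 v=8: → [0,9); WM=6
i=5 t=11 v=3: → [9,18); WM=11; [0,9) fires=8
i=6 t=11 v=5: → [9,18); WM=11
i=7 t=16 v=8: → [9,18); WM=16
i=8 t=11 v=7: DROP (t<16-3); WM=16
i=9 t=18 v=3: → [18,27); WM=18; [9,18) fires=8
i=10 t=25 v=9: → [18,27); WM=25
i=11 t=26 v=8: → [18,27); WM=26

9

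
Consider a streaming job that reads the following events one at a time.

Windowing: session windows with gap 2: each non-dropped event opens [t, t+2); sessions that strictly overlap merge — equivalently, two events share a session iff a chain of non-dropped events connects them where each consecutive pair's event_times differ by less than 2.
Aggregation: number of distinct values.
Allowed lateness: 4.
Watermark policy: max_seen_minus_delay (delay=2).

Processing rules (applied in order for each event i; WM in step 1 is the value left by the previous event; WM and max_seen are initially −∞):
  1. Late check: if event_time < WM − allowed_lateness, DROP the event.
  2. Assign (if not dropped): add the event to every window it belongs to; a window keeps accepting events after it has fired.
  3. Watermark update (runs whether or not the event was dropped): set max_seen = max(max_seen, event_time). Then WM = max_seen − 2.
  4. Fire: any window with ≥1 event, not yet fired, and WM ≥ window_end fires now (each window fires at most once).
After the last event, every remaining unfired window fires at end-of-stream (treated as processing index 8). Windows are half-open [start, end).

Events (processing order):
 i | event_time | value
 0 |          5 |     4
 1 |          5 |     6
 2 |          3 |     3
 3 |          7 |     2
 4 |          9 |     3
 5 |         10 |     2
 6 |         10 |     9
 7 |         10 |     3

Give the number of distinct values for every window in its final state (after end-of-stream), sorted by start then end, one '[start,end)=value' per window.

i=0 t=5 v=4: → [5,7); WM=3
i=1 t=5 v=6: → [5,7); WM=3
i=2 t=3 v=3: → [3,5); WM=3
i=3 t=7 v=2: → [7,9); WM=5
i=4 t=9 v=3: → [9,11); WM=7
i=5 t=10 v=2: → [9,12); WM=8
i=6 t=10 v=9: → [9,12); WM=8
i=7 t=10 v=3: → [9,12); WM=8

[3,5)=1 [5,7)=2 [7,9)=1 [9,12)=3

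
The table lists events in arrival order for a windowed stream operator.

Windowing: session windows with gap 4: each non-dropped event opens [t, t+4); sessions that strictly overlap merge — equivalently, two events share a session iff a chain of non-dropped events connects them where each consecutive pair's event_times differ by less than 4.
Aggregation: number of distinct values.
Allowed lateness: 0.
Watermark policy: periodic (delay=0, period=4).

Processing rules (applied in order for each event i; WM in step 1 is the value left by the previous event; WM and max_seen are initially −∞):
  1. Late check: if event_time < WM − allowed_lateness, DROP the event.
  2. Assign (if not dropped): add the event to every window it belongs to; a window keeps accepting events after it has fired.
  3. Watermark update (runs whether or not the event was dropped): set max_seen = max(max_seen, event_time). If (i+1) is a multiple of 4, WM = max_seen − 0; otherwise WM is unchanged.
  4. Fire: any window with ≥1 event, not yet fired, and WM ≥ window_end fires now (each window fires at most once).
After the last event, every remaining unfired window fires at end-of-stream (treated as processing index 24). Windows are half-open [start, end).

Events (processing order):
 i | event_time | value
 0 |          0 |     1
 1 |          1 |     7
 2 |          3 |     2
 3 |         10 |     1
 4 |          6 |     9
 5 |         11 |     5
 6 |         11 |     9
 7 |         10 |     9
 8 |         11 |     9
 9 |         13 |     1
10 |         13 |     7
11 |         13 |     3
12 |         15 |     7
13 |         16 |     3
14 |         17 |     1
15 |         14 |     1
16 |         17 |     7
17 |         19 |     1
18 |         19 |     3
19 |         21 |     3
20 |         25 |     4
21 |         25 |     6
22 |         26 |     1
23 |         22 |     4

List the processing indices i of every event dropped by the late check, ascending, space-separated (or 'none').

4

i=0 t=0 v=1: → [0,4); WM=−∞
i=1 t=1 v=7: → [0,5); WM=−∞
i=2 t=3 v=2: → [0,7); WM=−∞
i=3 t=10 v=1: → [10,14); WM=10
i=4 t=6 v=9: DROP (t<10-0); WM=10
i=5 t=11 v=5: → [10,15); WM=10
i=6 t=11 v=9: → [10,15); WM=10
i=7 t=10 v=9: → [10,15); WM=11
i=8 t=11 v=9: → [10,15); WM=11
i=9 t=13 v=1: → [10,17); WM=11
i=10 t=13 v=7: → [10,17); WM=11
i=11 t=13 v=3: → [10,17); WM=13
i=12 t=15 v=7: → [10,19); WM=13
i=13 t=16 v=3: → [10,20); WM=13
i=14 t=17 v=1: → [10,21); WM=13
i=15 t=14 v=1: → [10,21); WM=17
i=16 t=17 v=7: → [10,21); WM=17
i=17 t=19 v=1: → [10,23); WM=17
i=18 t=19 v=3: → [10,23); WM=17
i=19 t=21 v=3: → [10,25); WM=21
i=20 t=25 v=4: → [25,29); WM=21
i=21 t=25 v=6: → [25,29); WM=21
i=22 t=26 v=1: → [25,30); WM=21
i=23 t=22 v=4: → [10,30); WM=26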